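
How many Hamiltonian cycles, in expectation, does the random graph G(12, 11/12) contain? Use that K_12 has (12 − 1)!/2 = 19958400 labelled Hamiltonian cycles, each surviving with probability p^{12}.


K_12 has (12 − 1)!/2 = 19958400 labelled Hamiltonian cycles.
For each such Hamiltonian cycle H, let X_H = 1 if all 12 edges of H are present in G. Then P[X_H = 1] = p^{12} = (11/12)^{12} = 3138428376721/8916100448256.
By linearity of expectation: E[X] = Σ_H E[X_H] = 19958400 · p^{12} = 19958400 · 3138428376721/8916100448256 = 6041474625187925/859963392.
Numerically: E[X] ≈ 7.02527e+06.

E[X] = 19958400 · (11/12)^{12} = 6041474625187925/859963392 ≈ 7.02527e+06.


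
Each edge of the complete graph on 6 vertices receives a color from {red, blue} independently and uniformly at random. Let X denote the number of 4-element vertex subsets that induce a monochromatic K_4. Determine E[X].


Let X = Σ_S X_S over the C(6, 4) = 15 subsets S of size 4, where X_S = 1 if the K_4 on S is monochromatic.
For a fixed S, the K_4 on S has C(4, 2) = 6 edges. P[all 6 edges red] = (1/2)^6, and likewise for blue, so P[monochromatic] = 2·(1/2)^6 = 2^{1 − 6} = 1/32.
By linearity of expectation: E[X] = C(6, 4) · 2^{1 − 6} = 15 · 1/32 = 15/32.
Numerically: E[X] ≈ 0.4688.

E[X] = C(6,4)·2^(1−C(4,2)) = 15/32 ≈ 0.4688.


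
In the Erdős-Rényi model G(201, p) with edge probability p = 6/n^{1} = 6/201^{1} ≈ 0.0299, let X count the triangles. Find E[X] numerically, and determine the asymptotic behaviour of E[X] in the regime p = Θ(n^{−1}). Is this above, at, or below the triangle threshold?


Number of potential triangles: C(201, 3) = 1333300.
Each occurs with probability p³ ≈ (0.0299)³ ≈ 2.65990e-05.
By linearity: E[X] = C(201, 3)·p³ ≈ 1333300 · 2.65990e-05 ≈ 35.464.
Here α = 1, so p = 6/n is exactly at the triangle threshold p ~ 1/n. Asymptotically E[X] → c³/6 = 6³/6 = 36 ≈ 36.000, a bounded constant. In this regime the triangle count is asymptotically Poisson(c³/6).

E[X] ≈ 35.464; in regime p = Θ(1/n^{1}) E[X] stays bounded (at the triangle threshold p ~ 1/n).


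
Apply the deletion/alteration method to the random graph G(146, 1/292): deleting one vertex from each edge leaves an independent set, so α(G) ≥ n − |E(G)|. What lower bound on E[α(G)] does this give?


E[|E(G)|] = C(146, 2)·p = 10585 · (1/292) = 145/4.
E[α(G)] ≥ n − E[|E(G)|] = 146 − 145/4 = 439/4.
Numerically: ≈ 109.750.
(This is only a lower bound; the true E[α(G)] may be larger.)

E[α(G)] ≥ 439/4 ≈ 109.750.


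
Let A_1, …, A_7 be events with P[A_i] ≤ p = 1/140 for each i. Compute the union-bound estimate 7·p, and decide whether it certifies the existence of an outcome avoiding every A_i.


Union bound: P[∪_{i=1}^{7} A_i] ≤ Σ_i P[A_i] ≤ 7·p = 7·(1/140) = 1/20.
Numerically: 1/20 ≈ 0.050000.
Is 1/20 < 1? YES.
Since P[∪ A_i] ≤ 1/20 < 1, the complement has P[∩ A_i^c] ≥ 1 − 1/20 = 19/20 > 0, so some outcome avoids every A_i.

7·p = 1/20 ≈ 0.050000; existence CERTIFIED by the union bound.


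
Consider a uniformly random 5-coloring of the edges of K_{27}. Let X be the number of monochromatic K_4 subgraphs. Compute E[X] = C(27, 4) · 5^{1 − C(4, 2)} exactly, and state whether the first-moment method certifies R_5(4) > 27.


E[X] = C(27, 4) · 5^{1 − 6} = 17550 · 5^{−5} = 17550/3125.
As a reduced fraction: E[X] = 702/125 ≈ 5.616.
Is E[X] < 1? NO.
Since E[X] ≥ 1, the first-moment bound is inconclusive at n = 27; it does NOT by itself certify R_5(4) > 27.

E[X] = 702/125 ≈ 5.616; E[X] ≥ 1; first-moment method inconclusive here.


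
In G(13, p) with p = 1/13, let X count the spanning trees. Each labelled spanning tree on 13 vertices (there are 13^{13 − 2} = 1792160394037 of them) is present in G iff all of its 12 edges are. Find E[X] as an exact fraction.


K_13 has 13^{13 − 2} = 1792160394037 labelled spanning trees.
For each such spanning tree H, let X_H = 1 if all 12 edges of H are present in G. Then P[X_H = 1] = p^{12} = (1/13)^{12} = 1/23298085122481.
Summing the indicators: E[X] = Σ_H E[X_H] = 1792160394037 · p^{12} = 1792160394037 · 1/23298085122481 = 1/13.
Numerically: E[X] ≈ 0.0769231.

E[X] = 1792160394037 · (1/13)^{12} = 1/13 ≈ 0.0769231.


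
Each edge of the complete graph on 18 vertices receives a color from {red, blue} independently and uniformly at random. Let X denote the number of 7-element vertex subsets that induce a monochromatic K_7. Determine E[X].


Let X = Σ_S X_S over the C(18, 7) = 31824 subsets S of size 7, where X_S = 1 if the K_7 on S is monochromatic.
For a fixed S, the K_7 on S has C(7, 2) = 21 edges. P[all 21 edges red] = (1/2)^21, and likewise for blue, so P[monochromatic] = 2·(1/2)^21 = 2^{1 − 21} = 1/1048576.
By linearity: E[X] = C(18, 7) · 2^{1 − 21} = 31824 · 1/1048576 = 1989/65536.
Numerically: E[X] ≈ 0.03035.

E[X] = C(18,7)·2^(1−C(7,2)) = 1989/65536 ≈ 0.03035.


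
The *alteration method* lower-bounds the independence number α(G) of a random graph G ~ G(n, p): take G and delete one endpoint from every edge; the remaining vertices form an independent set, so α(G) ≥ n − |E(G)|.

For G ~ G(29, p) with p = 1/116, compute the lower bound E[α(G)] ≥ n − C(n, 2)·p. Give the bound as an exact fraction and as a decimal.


E[|E(G)|] = C(29, 2)·p = 406 · (1/116) = 7/2.
E[α(G)] ≥ n − E[|E(G)|] = 29 − 7/2 = 51/2.
Numerically: ≈ 25.5000.
(This is only a lower bound; the true E[α(G)] may be larger.)

E[α(G)] ≥ 51/2 ≈ 25.5000.


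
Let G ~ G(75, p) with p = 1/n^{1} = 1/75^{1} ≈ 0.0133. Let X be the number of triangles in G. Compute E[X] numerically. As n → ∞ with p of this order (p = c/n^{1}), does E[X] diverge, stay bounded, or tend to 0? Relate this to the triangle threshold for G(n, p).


Number of potential triangles: C(75, 3) = 67525.
Each occurs with probability p³ ≈ (0.0133)³ ≈ 2.37037e-06.
By linearity: E[X] = C(75, 3)·p³ ≈ 67525 · 2.37037e-06 ≈ 0.160.
Here α = 1, so p = 1/n is exactly at the triangle threshold p ~ 1/n. Asymptotically E[X] → c³/6 = 1³/6 = 1/6 ≈ 0.167, a bounded constant. In this regime the triangle count is asymptotically Poisson(c³/6).

E[X] ≈ 0.160; in regime p = Θ(1/n^{1}) E[X] stays bounded (at the triangle threshold p ~ 1/n).


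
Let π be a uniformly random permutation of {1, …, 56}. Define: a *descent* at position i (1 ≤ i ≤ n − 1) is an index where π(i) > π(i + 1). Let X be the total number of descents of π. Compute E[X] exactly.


Write X = Σ X_I over i = 1, …, 55, with X_I the indicator of one descent.
There are 55 indicators.
For each fixed i, the pair (π(i), π(i+1)) is a uniformly random ordered pair of distinct values from {1, …, 56}; by symmetry P[π(i) > π(i+1)] = 1/2.
By linearity: E[X] = 55 · (1/2) = (56 − 1) · (1/2) = 55/2 ≈ 27.500.

E[X] = 55/2 = 27.500.


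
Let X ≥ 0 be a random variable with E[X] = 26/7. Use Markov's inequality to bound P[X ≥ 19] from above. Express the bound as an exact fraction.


μ = E[X] = 26/7, a = 19.
Markov: P[X ≥ 19] ≤ μ/a = (26/7)/19 = 26/133.
Numerically: ≈ 0.195.
(Since a = 19 > μ = 3.714, the bound 26/133 is < 1 and informative.)

P[X ≥ 19] ≤ 26/133 ≈ 0.195.


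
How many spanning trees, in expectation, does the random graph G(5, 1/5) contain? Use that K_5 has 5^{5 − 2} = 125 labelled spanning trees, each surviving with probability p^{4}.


K_5 has 5^{5 − 2} = 125 labelled spanning trees.
For each such spanning tree H, let X_H = 1 if all 4 edges of H are present in G. Then P[X_H = 1] = p^{4} = (1/5)^{4} = 1/625.
By linearity: E[X] = Σ_H E[X_H] = 125 · p^{4} = 125 · 1/625 = 1/5.
Numerically: E[X] ≈ 0.2.

E[X] = 125 · (1/5)^{4} = 1/5 ≈ 0.2.


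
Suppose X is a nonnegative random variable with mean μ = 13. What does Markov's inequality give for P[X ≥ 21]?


μ = E[X] = 13, a = 21.
Markov: P[X ≥ 21] ≤ μ/a = (13)/21 = 13/21.
Numerically: ≈ 0.61905.
(Since a = 21 > μ = 13.00000, the bound 13/21 is < 1 and informative.)

P[X ≥ 21] ≤ 13/21 ≈ 0.61905.


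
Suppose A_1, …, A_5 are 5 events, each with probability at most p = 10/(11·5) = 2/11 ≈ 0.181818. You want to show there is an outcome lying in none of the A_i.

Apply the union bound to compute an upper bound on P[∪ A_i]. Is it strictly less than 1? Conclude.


Union bound: P[∪_{i=1}^{5} A_i] ≤ Σ_i P[A_i] ≤ 5·p = 5·(2/11) = 10/11.
Numerically: 10/11 ≈ 0.909091.
Is 10/11 < 1? YES.
Since P[∪ A_i] ≤ 10/11 < 1, the complement has P[∩ A_i^c] ≥ 1 − 10/11 = 1/11 > 0, so some outcome avoids every A_i.

5·p = 10/11 ≈ 0.909091; existence CERTIFIED by the union bound.


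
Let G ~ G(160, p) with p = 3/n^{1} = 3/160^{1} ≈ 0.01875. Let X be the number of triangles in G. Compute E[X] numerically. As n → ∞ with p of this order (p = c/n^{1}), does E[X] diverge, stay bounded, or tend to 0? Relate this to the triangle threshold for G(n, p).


Number of potential triangles: C(160, 3) = 669920.
Each occurs with probability p³ ≈ (0.01875)³ ≈ 6.5917969e-06.
By linearity: E[X] = C(160, 3)·p³ ≈ 669920 · 6.5917969e-06 ≈ 4.41598.
Here α = 1, so p = 3/n is exactly at the triangle threshold p ~ 1/n. Asymptotically E[X] → c³/6 = 3³/6 = 9/2 ≈ 4.50000, a bounded constant. In this regime the triangle count is asymptotically Poisson(c³/6).

E[X] ≈ 4.41598; in regime p = Θ(1/n^{1}) E[X] stays bounded (at the triangle threshold p ~ 1/n).


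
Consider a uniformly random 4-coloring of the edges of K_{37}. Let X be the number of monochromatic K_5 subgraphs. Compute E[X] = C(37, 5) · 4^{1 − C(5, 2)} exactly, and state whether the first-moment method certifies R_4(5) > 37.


E[X] = C(37, 5) · 4^{1 − 10} = 435897 · 4^{−9} = 435897/262144.
As a reduced fraction: E[X] = 435897/262144 ≈ 1.6628.
Is E[X] < 1? NO.
Since E[X] ≥ 1, the first-moment bound is inconclusive at n = 37; it does NOT by itself certify R_4(5) > 37.

E[X] = 435897/262144 ≈ 1.6628; E[X] ≥ 1; first-moment method inconclusive here.


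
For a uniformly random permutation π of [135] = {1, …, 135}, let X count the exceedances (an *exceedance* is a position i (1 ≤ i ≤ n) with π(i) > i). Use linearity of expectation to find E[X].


Write X = Σ_{i=1}^{135} X_i, where X_i = 1_{π(i) > i}.
For each fixed i, π(i) is uniform over {1, …, 135} (marginal of a uniform permutation), so P[π(i) > i] = (n − i)/n. Summing: Σ_{i=1}^{135} (n − i)/n = (0 + 1 + … + 134)/135 = 135(135 − 1)/(2·135) = (135 − 1)/2.
Hence E[X] = Σ_{i=1}^{135} (135 − i)/135 = 67 ≈ 67.000.

E[X] = 67 = 67.000.


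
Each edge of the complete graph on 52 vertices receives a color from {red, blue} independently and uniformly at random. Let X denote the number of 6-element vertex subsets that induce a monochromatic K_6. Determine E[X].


Let X = Σ_S X_S over the C(52, 6) = 20358520 subsets S of size 6, where X_S = 1 if the K_6 on S is monochromatic.
For a fixed S, the K_6 on S has C(6, 2) = 15 edges. P[all 15 edges red] = (1/2)^15, and likewise for blue, so P[monochromatic] = 2·(1/2)^15 = 2^{1 − 15} = 1/16384.
By linearity: E[X] = C(52, 6) · 2^{1 − 15} = 20358520 · 1/16384 = 2544815/2048.
Numerically: E[X] ≈ 1242.585.

E[X] = C(52,6)·2^(1−C(6,2)) = 2544815/2048 ≈ 1242.585.


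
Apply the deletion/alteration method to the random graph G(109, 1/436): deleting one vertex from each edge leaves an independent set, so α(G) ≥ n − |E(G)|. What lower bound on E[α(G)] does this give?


E[|E(G)|] = C(109, 2)·p = 5886 · (1/436) = 27/2.
E[α(G)] ≥ n − E[|E(G)|] = 109 − 27/2 = 191/2.
Numerically: ≈ 95.500000.
(This is only a lower bound; the true E[α(G)] may be larger.)

E[α(G)] ≥ 191/2 ≈ 95.500000.


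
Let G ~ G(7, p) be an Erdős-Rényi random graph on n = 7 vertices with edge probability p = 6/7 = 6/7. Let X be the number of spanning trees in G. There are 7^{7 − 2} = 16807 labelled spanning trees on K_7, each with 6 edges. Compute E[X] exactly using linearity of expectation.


K_7 has 7^{7 − 2} = 16807 labelled spanning trees.
For each such spanning tree H, let X_H = 1 if all 6 edges of H are present in G. Then P[X_H = 1] = p^{6} = (6/7)^{6} = 46656/117649.
Summing the indicators: E[X] = Σ_H E[X_H] = 16807 · p^{6} = 16807 · 46656/117649 = 46656/7.
Numerically: E[X] ≈ 6665.1.

E[X] = 16807 · (6/7)^{6} = 46656/7 ≈ 6665.1.


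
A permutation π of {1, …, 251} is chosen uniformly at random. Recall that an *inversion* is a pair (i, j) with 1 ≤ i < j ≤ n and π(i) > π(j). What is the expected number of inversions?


Write X = Σ X_I over the C(251, 2) = 31375 pairs i < j, with X_I the indicator of one inversion.
There are 31375 indicators.
For each fixed pair i < j, the values π(i) and π(j) are two distinct elements of {1, …, 251} in uniformly random order; by symmetry P[π(i) > π(j)] = 1/2.
By linearity: E[X] = 31375 · (1/2) = C(251, 2) · (1/2) = 31375/2 = 31375/2 ≈ 15687.5000.

E[X] = 31375/2 = 15687.5000.


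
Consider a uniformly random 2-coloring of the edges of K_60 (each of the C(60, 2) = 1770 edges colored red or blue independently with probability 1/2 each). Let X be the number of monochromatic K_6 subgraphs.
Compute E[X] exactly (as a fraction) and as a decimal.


Let X = Σ_S X_S over the C(60, 6) = 50063860 subsets S of size 6, where X_S = 1 if the K_6 on S is monochromatic.
For a fixed S, the K_6 on S has C(6, 2) = 15 edges. P[all 15 edges red] = (1/2)^15, and likewise for blue, so P[monochromatic] = 2·(1/2)^15 = 2^{1 − 15} = 1/16384.
Summing: E[X] = C(60, 6) · 2^{1 − 15} = 50063860 · 1/16384 = 12515965/4096.
Numerically: E[X] ≈ 3055.655518.

E[X] = C(60,6)·2^(1−C(6,2)) = 12515965/4096 ≈ 3055.655518.


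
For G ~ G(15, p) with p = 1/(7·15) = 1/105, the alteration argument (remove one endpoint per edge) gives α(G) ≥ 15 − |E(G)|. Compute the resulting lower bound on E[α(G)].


E[|E(G)|] = C(15, 2)·p = 105 · (1/105) = 1.
E[α(G)] ≥ n − E[|E(G)|] = 15 − 1 = 14.
Numerically: ≈ 14.000.
(This is only a lower bound; the true E[α(G)] may be larger.)

E[α(G)] ≥ 14 ≈ 14.000.


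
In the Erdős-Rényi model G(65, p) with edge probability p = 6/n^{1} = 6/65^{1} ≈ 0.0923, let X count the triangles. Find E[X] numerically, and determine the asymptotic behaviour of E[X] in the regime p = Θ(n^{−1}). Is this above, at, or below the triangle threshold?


Number of potential triangles: C(65, 3) = 43680.
Each occurs with probability p³ ≈ (0.0923)³ ≈ 7.86527e-04.
By linearity: E[X] = C(65, 3)·p³ ≈ 43680 · 7.86527e-04 ≈ 34.356.
Here α = 1, so p = 6/n is exactly at the triangle threshold p ~ 1/n. Asymptotically E[X] → c³/6 = 6³/6 = 36 ≈ 36.000, a bounded constant. In this regime the triangle count is asymptotically Poisson(c³/6).

E[X] ≈ 34.356; in regime p = Θ(1/n^{1}) E[X] stays bounded (at the triangle threshold p ~ 1/n).


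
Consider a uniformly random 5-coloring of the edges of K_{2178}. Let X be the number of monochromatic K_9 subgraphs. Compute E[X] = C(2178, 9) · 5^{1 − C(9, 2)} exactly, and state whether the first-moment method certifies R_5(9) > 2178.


E[X] = C(2178, 9) · 5^{1 − 36} = 2989303896287203303608800 · 5^{−35} = 2989303896287203303608800/2910383045673370361328125.
As a reduced fraction: E[X] = 119572155851488132144352/116415321826934814453125 ≈ 1.02712.
Is E[X] < 1? NO.
Since E[X] ≥ 1, the first-moment bound is inconclusive at n = 2178; it does NOT by itself certify R_5(9) > 2178.

E[X] = 119572155851488132144352/116415321826934814453125 ≈ 1.02712; E[X] ≥ 1; first-moment method inconclusive here.


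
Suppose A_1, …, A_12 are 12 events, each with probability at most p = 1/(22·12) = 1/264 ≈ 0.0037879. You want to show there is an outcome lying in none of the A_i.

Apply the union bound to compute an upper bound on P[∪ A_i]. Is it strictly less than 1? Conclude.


Union bound: P[∪_{i=1}^{12} A_i] ≤ Σ_i P[A_i] ≤ 12·p = 12·(1/264) = 1/22.
Numerically: 1/22 ≈ 0.0454545.
Is 1/22 < 1? YES.
Since P[∪ A_i] ≤ 1/22 < 1, the complement has P[∩ A_i^c] ≥ 1 − 1/22 = 21/22 > 0, so some outcome avoids every A_i.

12·p = 1/22 ≈ 0.0454545; existence CERTIFIED by the union bound.


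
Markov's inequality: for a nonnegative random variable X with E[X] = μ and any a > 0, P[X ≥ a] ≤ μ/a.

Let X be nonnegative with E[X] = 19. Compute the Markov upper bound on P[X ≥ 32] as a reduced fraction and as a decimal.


μ = E[X] = 19, a = 32.
Markov: P[X ≥ 32] ≤ μ/a = (19)/32 = 19/32.
Numerically: ≈ 0.593750.
(Since a = 32 > μ = 19.000000, the bound 19/32 is < 1 and informative.)

P[X ≥ 32] ≤ 19/32 ≈ 0.593750.


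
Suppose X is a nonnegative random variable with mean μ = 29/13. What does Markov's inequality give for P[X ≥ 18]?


μ = E[X] = 29/13, a = 18.
Markov: P[X ≥ 18] ≤ μ/a = (29/13)/18 = 29/234.
Numerically: ≈ 0.12393.
(Since a = 18 > μ = 2.23077, the bound 29/234 is < 1 and informative.)

P[X ≥ 18] ≤ 29/234 ≈ 0.12393.


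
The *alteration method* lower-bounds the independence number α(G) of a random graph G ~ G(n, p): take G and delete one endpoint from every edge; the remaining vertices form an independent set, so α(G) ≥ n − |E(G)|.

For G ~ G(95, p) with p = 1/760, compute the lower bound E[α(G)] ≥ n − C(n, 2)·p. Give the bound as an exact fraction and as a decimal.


E[|E(G)|] = C(95, 2)·p = 4465 · (1/760) = 47/8.
E[α(G)] ≥ n − E[|E(G)|] = 95 − 47/8 = 713/8.
Numerically: ≈ 89.125000.
(This is only a lower bound; the true E[α(G)] may be larger.)

E[α(G)] ≥ 713/8 ≈ 89.125000.


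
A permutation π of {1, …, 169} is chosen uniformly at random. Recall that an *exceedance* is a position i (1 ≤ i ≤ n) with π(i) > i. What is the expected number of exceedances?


Write X = Σ_{i=1}^{169} X_i, where X_i = 1_{π(i) > i}.
For each fixed i, π(i) is uniform over {1, …, 169} (marginal of a uniform permutation), so P[π(i) > i] = (n − i)/n. Summing: Σ_{i=1}^{169} (n − i)/n = (0 + 1 + … + 168)/169 = 169(169 − 1)/(2·169) = (169 − 1)/2.
Hence E[X] = Σ_{i=1}^{169} (169 − i)/169 = 84 ≈ 84.0000.

E[X] = 84 = 84.0000.


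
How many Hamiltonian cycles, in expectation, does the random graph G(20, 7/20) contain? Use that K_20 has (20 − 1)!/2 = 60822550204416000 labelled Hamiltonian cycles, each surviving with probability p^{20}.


K_20 has (20 − 1)!/2 = 60822550204416000 labelled Hamiltonian cycles.
For each such Hamiltonian cycle H, let X_H = 1 if all 20 edges of H are present in G. Then P[X_H = 1] = p^{20} = (7/20)^{20} = 79792266297612001/104857600000000000000000000.
Summing the indicators: E[X] = Σ_H E[X_H] = 60822550204416000 · p^{20} = 60822550204416000 · 79792266297612001/104857600000000000000000000 = 1184855742873690605203907421/25600000000000000000.
Numerically: E[X] ≈ 4.62834e+07.

E[X] = 60822550204416000 · (7/20)^{20} = 1184855742873690605203907421/25600000000000000000 ≈ 4.62834e+07.


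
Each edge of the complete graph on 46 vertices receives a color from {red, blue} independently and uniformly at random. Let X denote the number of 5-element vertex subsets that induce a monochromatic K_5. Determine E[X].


Let X = Σ_S X_S over the C(46, 5) = 1370754 subsets S of size 5, where X_S = 1 if the K_5 on S is monochromatic.
For a fixed S, the K_5 on S has C(5, 2) = 10 edges. P[all 10 edges red] = (1/2)^10, and likewise for blue, so P[monochromatic] = 2·(1/2)^10 = 2^{1 − 10} = 1/512.
By linearity: E[X] = C(46, 5) · 2^{1 − 10} = 1370754 · 1/512 = 685377/256.
Numerically: E[X] ≈ 2677.2539.

E[X] = C(46,5)·2^(1−C(5,2)) = 685377/256 ≈ 2677.2539.


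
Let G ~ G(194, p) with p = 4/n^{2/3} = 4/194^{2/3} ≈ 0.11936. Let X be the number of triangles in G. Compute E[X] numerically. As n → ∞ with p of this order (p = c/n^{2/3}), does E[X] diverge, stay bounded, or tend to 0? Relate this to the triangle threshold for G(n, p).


Number of potential triangles: C(194, 3) = 1198144.
Each occurs with probability p³ ≈ (0.11936)³ ≈ 1.70049952e-03.
By linearity: E[X] = C(194, 3)·p³ ≈ 1198144 · 1.70049952e-03 ≈ 2037.443299.
Since α = 2/3 < 1, p = c/n^{2/3} ≫ 1/n is above the triangle threshold p ~ 1/n. Asymptotically E[X] ~ (c³/6)·n^{3(1−α)} = (4³/6)·n^{1} → ∞; triangles are abundant w.h.p.

E[X] ≈ 2037.443299; in regime p = Θ(1/n^{2/3}) E[X] diverges (above the triangle threshold p ~ 1/n).


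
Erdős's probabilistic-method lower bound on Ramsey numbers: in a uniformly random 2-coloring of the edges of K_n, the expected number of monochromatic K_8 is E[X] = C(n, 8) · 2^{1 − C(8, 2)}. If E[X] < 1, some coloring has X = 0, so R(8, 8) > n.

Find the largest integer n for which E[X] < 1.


We need C(n, 8) · 2^{1 − 28} < 1, i.e. C(n, 8) < 2^{28 − 1} = 134217728.
Check values of n near the boundary:
  n = 38: C(38, 8) = 48903492; 48903492 < 134217728? YES
  n = 39: C(39, 8) = 61523748; 61523748 < 134217728? YES
  n = 40: C(40, 8) = 76904685; 76904685 < 134217728? YES
  n = 41: C(41, 8) = 95548245; 95548245 < 134217728? YES
  n = 42: C(42, 8) = 118030185; 118030185 < 134217728? YES
  n = 43: C(43, 8) = 145008513; 145008513 < 134217728? NO
  n = 44: C(44, 8) = 177232627; 177232627 < 134217728? NO
The largest n with C(n, 8) < 134217728 is n = 42 (where E[X] = 118030185/134217728 ≈ 0.8793934). Hence R(8, 8) > 42, i.e. R(8, 8) ≥ 43.

Largest n = 42; hence R(8, 8) > 42.


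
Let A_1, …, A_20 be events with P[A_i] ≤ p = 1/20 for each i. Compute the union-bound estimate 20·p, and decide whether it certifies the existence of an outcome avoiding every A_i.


Union bound: P[∪_{i=1}^{20} A_i] ≤ Σ_i P[A_i] ≤ 20·p = 20·(1/20) = 1.
Numerically: 1 ≈ 1.000.
Is 1 < 1? NO.
Since the bound 1 is ≥ 1, the union bound is uninformative here; it does NOT by itself certify existence.

20·p = 1 ≈ 1.000; existence NOT certified by the union bound.


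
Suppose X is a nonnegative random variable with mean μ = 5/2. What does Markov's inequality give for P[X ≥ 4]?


μ = E[X] = 5/2, a = 4.
Markov: P[X ≥ 4] ≤ μ/a = (5/2)/4 = 5/8.
Numerically: ≈ 0.6250.
(Since a = 4 > μ = 2.5000, the bound 5/8 is < 1 and informative.)

P[X ≥ 4] ≤ 5/8 ≈ 0.6250.


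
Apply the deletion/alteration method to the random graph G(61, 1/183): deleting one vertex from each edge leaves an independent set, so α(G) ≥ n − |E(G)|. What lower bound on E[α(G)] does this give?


E[|E(G)|] = C(61, 2)·p = 1830 · (1/183) = 10.
E[α(G)] ≥ n − E[|E(G)|] = 61 − 10 = 51.
Numerically: ≈ 51.0000.
(This is only a lower bound; the true E[α(G)] may be larger.)

E[α(G)] ≥ 51 ≈ 51.0000.


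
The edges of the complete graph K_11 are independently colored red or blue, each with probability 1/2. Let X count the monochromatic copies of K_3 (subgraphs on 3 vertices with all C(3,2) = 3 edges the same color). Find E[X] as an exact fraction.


Let X = Σ_S X_S over the C(11, 3) = 165 subsets S of size 3, where X_S = 1 if the K_3 on S is monochromatic.
For a fixed S, the K_3 on S has C(3, 2) = 3 edges. P[all 3 edges red] = (1/2)^3, and likewise for blue, so P[monochromatic] = 2·(1/2)^3 = 2^{1 − 3} = 1/4.
By linearity of expectation: E[X] = C(11, 3) · 2^{1 − 3} = 165 · 1/4 = 165/4.
Numerically: E[X] ≈ 41.250.

E[X] = C(11,3)·2^(1−C(3,2)) = 165/4 ≈ 41.250.


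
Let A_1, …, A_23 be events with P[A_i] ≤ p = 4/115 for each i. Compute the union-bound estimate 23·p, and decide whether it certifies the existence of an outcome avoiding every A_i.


Union bound: P[∪_{i=1}^{23} A_i] ≤ Σ_i P[A_i] ≤ 23·p = 23·(4/115) = 4/5.
Numerically: 4/5 ≈ 0.80000.
Is 4/5 < 1? YES.
Since P[∪ A_i] ≤ 4/5 < 1, the complement has P[∩ A_i^c] ≥ 1 − 4/5 = 1/5 > 0, so some outcome avoids every A_i.

23·p = 4/5 ≈ 0.80000; existence CERTIFIED by the union bound.


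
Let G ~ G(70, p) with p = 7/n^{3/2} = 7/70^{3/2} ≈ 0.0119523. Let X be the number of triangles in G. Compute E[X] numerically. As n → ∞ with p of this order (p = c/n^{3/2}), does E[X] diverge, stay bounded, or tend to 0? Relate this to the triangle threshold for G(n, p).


Number of potential triangles: C(70, 3) = 54740.
Each occurs with probability p³ ≈ (0.0119523)³ ≈ 1.70746944e-06.
By linearity: E[X] = C(70, 3)·p³ ≈ 54740 · 1.70746944e-06 ≈ 0.093467.
Since α = 3/2 > 1, p = c/n^{3/2} = o(1/n) is below the triangle threshold p ~ 1/n. Asymptotically E[X] ~ (c³/6)·n^{3(1−α)} = (7³/6)·n^{-1.5} → 0, so by Markov's inequality G has no triangles w.h.p.

E[X] ≈ 0.093467; in regime p = Θ(1/n^{3/2}) E[X] tends to 0 (below the triangle threshold p ~ 1/n).


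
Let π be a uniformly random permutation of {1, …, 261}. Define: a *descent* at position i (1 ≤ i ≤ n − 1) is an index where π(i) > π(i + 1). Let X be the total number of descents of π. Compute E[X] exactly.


Write X = Σ X_I over i = 1, …, 260, with X_I the indicator of one descent.
There are 260 indicators.
For each fixed i, the pair (π(i), π(i+1)) is a uniformly random ordered pair of distinct values from {1, …, 261}; by symmetry P[π(i) > π(i+1)] = 1/2.
By linearity: E[X] = 260 · (1/2) = (261 − 1) · (1/2) = 130 ≈ 130.00000.

E[X] = 130 = 130.00000.


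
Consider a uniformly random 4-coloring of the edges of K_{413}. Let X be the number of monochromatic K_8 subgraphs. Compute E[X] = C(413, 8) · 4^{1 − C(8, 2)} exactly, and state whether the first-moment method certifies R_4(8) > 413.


E[X] = C(413, 8) · 4^{1 − 28} = 19609040195022817 · 4^{−27} = 19609040195022817/18014398509481984.
As a reduced fraction: E[X] = 19609040195022817/18014398509481984 ≈ 1.089.
Is E[X] < 1? NO.
Since E[X] ≥ 1, the first-moment bound is inconclusive at n = 413; it does NOT by itself certify R_4(8) > 413.

E[X] = 19609040195022817/18014398509481984 ≈ 1.089; E[X] ≥ 1; first-moment method inconclusive here.


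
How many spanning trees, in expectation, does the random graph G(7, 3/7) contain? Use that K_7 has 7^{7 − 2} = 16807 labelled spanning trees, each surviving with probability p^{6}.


K_7 has 7^{7 − 2} = 16807 labelled spanning trees.
For each such spanning tree H, let X_H = 1 if all 6 edges of H are present in G. Then P[X_H = 1] = p^{6} = (3/7)^{6} = 729/117649.
By linearity of expectation: E[X] = Σ_H E[X_H] = 16807 · p^{6} = 16807 · 729/117649 = 729/7.
Numerically: E[X] ≈ 104.14.

E[X] = 16807 · (3/7)^{6} = 729/7 ≈ 104.14.


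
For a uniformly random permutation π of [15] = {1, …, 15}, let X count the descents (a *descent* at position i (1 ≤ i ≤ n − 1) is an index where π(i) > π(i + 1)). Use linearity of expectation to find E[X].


Write X = Σ X_I over i = 1, …, 14, with X_I the indicator of one descent.
There are 14 indicators.
For each fixed i, the pair (π(i), π(i+1)) is a uniformly random ordered pair of distinct values from {1, …, 15}; by symmetry P[π(i) > π(i+1)] = 1/2.
By linearity: E[X] = 14 · (1/2) = (15 − 1) · (1/2) = 7 ≈ 7.0000.

E[X] = 7 = 7.0000.


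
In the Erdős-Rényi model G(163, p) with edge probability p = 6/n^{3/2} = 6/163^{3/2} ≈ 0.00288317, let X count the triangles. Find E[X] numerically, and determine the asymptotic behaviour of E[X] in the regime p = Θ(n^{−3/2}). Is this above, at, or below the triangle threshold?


Number of potential triangles: C(163, 3) = 708561.
Each occurs with probability p³ ≈ (0.00288317)³ ≈ 2.39667713e-08.
By linearity: E[X] = C(163, 3)·p³ ≈ 708561 · 2.39667713e-08 ≈ 0.016982.
Since α = 3/2 > 1, p = c/n^{3/2} = o(1/n) is below the triangle threshold p ~ 1/n. Asymptotically E[X] ~ (c³/6)·n^{3(1−α)} = (6³/6)·n^{-1.5} → 0, so by Markov's inequality G has no triangles w.h.p.

E[X] ≈ 0.016982; in regime p = Θ(1/n^{3/2}) E[X] tends to 0 (below the triangle threshold p ~ 1/n).


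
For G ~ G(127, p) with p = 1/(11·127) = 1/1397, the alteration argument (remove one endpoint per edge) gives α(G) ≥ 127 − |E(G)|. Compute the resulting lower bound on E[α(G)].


E[|E(G)|] = C(127, 2)·p = 8001 · (1/1397) = 63/11.
E[α(G)] ≥ n − E[|E(G)|] = 127 − 63/11 = 1334/11.
Numerically: ≈ 121.273.
(This is only a lower bound; the true E[α(G)] may be larger.)

E[α(G)] ≥ 1334/11 ≈ 121.273.


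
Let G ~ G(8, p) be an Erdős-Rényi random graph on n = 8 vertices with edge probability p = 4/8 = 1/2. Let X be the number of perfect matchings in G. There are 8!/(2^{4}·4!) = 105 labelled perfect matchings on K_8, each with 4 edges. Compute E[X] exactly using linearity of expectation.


K_8 has 8!/(2^{4}·4!) = 105 labelled perfect matchings.
For each such perfect matching H, let X_H = 1 if all 4 edges of H are present in G. Then P[X_H = 1] = p^{4} = (1/2)^{4} = 1/16.
By linearity: E[X] = Σ_H E[X_H] = 105 · p^{4} = 105 · 1/16 = 105/16.
Numerically: E[X] ≈ 6.5625.

E[X] = 105 · (1/2)^{4} = 105/16 ≈ 6.5625.


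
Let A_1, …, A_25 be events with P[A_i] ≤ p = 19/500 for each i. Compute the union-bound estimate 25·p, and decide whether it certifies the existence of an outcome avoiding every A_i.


Union bound: P[∪_{i=1}^{25} A_i] ≤ Σ_i P[A_i] ≤ 25·p = 25·(19/500) = 19/20.
Numerically: 19/20 ≈ 0.95000.
Is 19/20 < 1? YES.
Since P[∪ A_i] ≤ 19/20 < 1, the complement has P[∩ A_i^c] ≥ 1 − 19/20 = 1/20 > 0, so some outcome avoids every A_i.

25·p = 19/20 ≈ 0.95000; existence CERTIFIED by the union bound.


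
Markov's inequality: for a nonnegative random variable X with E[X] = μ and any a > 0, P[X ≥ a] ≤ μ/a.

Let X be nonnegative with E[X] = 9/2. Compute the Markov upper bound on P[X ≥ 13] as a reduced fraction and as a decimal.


μ = E[X] = 9/2, a = 13.
Markov: P[X ≥ 13] ≤ μ/a = (9/2)/13 = 9/26.
Numerically: ≈ 0.3462.
(Since a = 13 > μ = 4.5000, the bound 9/26 is < 1 and informative.)

P[X ≥ 13] ≤ 9/26 ≈ 0.3462.


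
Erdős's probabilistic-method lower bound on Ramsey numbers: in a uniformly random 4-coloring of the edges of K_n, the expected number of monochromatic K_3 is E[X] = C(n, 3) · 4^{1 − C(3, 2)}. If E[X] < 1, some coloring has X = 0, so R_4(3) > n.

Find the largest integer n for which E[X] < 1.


We need C(n, 3) · 4^{1 − 3} < 1, i.e. C(n, 3) < 4^{3 − 1} = 16.
Check values of n near the boundary:
  n = 3: C(3, 3) = 1; 1 < 16? YES
  n = 4: C(4, 3) = 4; 4 < 16? YES
  n = 5: C(5, 3) = 10; 10 < 16? YES
  n = 6: C(6, 3) = 20; 20 < 16? NO
The largest n with C(n, 3) < 16 is n = 5 (where E[X] = 5/8 ≈ 0.6250000). Hence R_4(3) > 5, i.e. R_4(3) ≥ 6.

Largest n = 5; hence R_4(3) > 5.


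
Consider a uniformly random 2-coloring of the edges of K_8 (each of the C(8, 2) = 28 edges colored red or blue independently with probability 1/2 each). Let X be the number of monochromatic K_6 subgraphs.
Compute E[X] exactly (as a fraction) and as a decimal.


Let X = Σ_S X_S over the C(8, 6) = 28 subsets S of size 6, where X_S = 1 if the K_6 on S is monochromatic.
For a fixed S, the K_6 on S has C(6, 2) = 15 edges. P[all 15 edges red] = (1/2)^15, and likewise for blue, so P[monochromatic] = 2·(1/2)^15 = 2^{1 − 15} = 1/16384.
By linearity of expectation: E[X] = C(8, 6) · 2^{1 − 15} = 28 · 1/16384 = 7/4096.
Numerically: E[X] ≈ 0.001709.

E[X] = C(8,6)·2^(1−C(6,2)) = 7/4096 ≈ 0.001709.


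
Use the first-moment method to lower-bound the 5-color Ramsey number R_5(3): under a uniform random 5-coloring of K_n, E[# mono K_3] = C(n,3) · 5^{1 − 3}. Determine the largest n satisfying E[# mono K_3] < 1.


We need C(n, 3) · 5^{1 − 3} < 1, i.e. C(n, 3) < 5^{3 − 1} = 25.
Check values of n near the boundary:
  n = 3: C(3, 3) = 1; 1 < 25? YES
  n = 4: C(4, 3) = 4; 4 < 25? YES
  n = 5: C(5, 3) = 10; 10 < 25? YES
  n = 6: C(6, 3) = 20; 20 < 25? YES
  n = 7: C(7, 3) = 35; 35 < 25? NO
  n = 8: C(8, 3) = 56; 56 < 25? NO
The largest n with C(n, 3) < 25 is n = 6 (where E[X] = 4/5 ≈ 0.800000). Hence R_5(3) > 6, i.e. R_5(3) ≥ 7.

Largest n = 6; hence R_5(3) > 6.


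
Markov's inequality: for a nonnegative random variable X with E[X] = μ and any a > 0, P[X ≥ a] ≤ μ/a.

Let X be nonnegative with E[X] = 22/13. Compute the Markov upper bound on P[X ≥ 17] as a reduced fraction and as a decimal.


μ = E[X] = 22/13, a = 17.
Markov: P[X ≥ 17] ≤ μ/a = (22/13)/17 = 22/221.
Numerically: ≈ 0.099548.
(Since a = 17 > μ = 1.692308, the bound 22/221 is < 1 and informative.)

P[X ≥ 17] ≤ 22/221 ≈ 0.099548.


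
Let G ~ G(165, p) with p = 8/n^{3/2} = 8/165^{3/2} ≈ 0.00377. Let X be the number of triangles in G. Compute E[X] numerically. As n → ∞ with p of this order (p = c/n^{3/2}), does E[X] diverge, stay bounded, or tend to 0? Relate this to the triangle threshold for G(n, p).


Number of potential triangles: C(165, 3) = 735130.
Each occurs with probability p³ ≈ (0.00377)³ ≈ 5.37765e-08.
By linearity: E[X] = C(165, 3)·p³ ≈ 735130 · 5.37765e-08 ≈ 0.040.
Since α = 3/2 > 1, p = c/n^{3/2} = o(1/n) is below the triangle threshold p ~ 1/n. Asymptotically E[X] ~ (c³/6)·n^{3(1−α)} = (8³/6)·n^{-1.5} → 0, so by Markov's inequality G has no triangles w.h.p.

E[X] ≈ 0.040; in regime p = Θ(1/n^{3/2}) E[X] tends to 0 (below the triangle threshold p ~ 1/n).


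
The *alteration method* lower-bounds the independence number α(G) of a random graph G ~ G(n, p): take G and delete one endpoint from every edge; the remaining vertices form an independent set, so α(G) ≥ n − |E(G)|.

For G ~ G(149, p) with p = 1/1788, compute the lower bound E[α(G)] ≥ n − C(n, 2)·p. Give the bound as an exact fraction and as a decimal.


E[|E(G)|] = C(149, 2)·p = 11026 · (1/1788) = 37/6.
E[α(G)] ≥ n − E[|E(G)|] = 149 − 37/6 = 857/6.
Numerically: ≈ 142.833333.
(This is only a lower bound; the true E[α(G)] may be larger.)

E[α(G)] ≥ 857/6 ≈ 142.833333.


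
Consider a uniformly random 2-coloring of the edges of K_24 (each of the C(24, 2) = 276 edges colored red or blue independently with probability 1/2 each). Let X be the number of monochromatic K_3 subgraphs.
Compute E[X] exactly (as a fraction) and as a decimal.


Let X = Σ_S X_S over the C(24, 3) = 2024 subsets S of size 3, where X_S = 1 if the K_3 on S is monochromatic.
For a fixed S, the K_3 on S has C(3, 2) = 3 edges. P[all 3 edges red] = (1/2)^3, and likewise for blue, so P[monochromatic] = 2·(1/2)^3 = 2^{1 − 3} = 1/4.
By linearity of expectation: E[X] = C(24, 3) · 2^{1 − 3} = 2024 · 1/4 = 506.
Numerically: E[X] ≈ 506.000.

E[X] = C(24,3)·2^(1−C(3,2)) = 506 ≈ 506.000.


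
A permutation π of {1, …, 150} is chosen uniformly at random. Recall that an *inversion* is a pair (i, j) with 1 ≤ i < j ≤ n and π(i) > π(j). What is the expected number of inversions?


Write X = Σ X_I over the C(150, 2) = 11175 pairs i < j, with X_I the indicator of one inversion.
There are 11175 indicators.
For each fixed pair i < j, the values π(i) and π(j) are two distinct elements of {1, …, 150} in uniformly random order; by symmetry P[π(i) > π(j)] = 1/2.
By linearity: E[X] = 11175 · (1/2) = C(150, 2) · (1/2) = 11175/2 = 11175/2 ≈ 5587.5000.

E[X] = 11175/2 = 5587.5000.


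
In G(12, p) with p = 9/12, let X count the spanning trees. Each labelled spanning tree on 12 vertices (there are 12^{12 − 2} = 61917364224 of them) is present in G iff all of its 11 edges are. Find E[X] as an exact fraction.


K_12 has 12^{12 − 2} = 61917364224 labelled spanning trees.
For each such spanning tree H, let X_H = 1 if all 11 edges of H are present in G. Then P[X_H = 1] = p^{11} = (3/4)^{11} = 177147/4194304.
By linearity: E[X] = Σ_H E[X_H] = 61917364224 · p^{11} = 61917364224 · 177147/4194304 = 10460353203/4.
Numerically: E[X] ≈ 2.62e+09.

E[X] = 61917364224 · (3/4)^{11} = 10460353203/4 ≈ 2.62e+09.


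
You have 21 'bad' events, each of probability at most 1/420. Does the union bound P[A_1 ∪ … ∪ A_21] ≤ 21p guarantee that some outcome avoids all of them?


Union bound: P[∪_{i=1}^{21} A_i] ≤ Σ_i P[A_i] ≤ 21·p = 21·(1/420) = 1/20.
Numerically: 1/20 ≈ 0.0500000.
Is 1/20 < 1? YES.
Since P[∪ A_i] ≤ 1/20 < 1, the complement has P[∩ A_i^c] ≥ 1 − 1/20 = 19/20 > 0, so some outcome avoids every A_i.

21·p = 1/20 ≈ 0.0500000; existence CERTIFIED by the union bound.


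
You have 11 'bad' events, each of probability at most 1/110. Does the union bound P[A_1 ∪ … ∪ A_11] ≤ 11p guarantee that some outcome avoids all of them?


Union bound: P[∪_{i=1}^{11} A_i] ≤ Σ_i P[A_i] ≤ 11·p = 11·(1/110) = 1/10.
Numerically: 1/10 ≈ 0.100000.
Is 1/10 < 1? YES.
Since P[∪ A_i] ≤ 1/10 < 1, the complement has P[∩ A_i^c] ≥ 1 − 1/10 = 9/10 > 0, so some outcome avoids every A_i.

11·p = 1/10 ≈ 0.100000; existence CERTIFIED by the union bound.


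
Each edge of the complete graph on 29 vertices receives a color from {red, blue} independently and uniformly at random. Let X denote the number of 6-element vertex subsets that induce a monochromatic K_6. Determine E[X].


Let X = Σ_S X_S over the C(29, 6) = 475020 subsets S of size 6, where X_S = 1 if the K_6 on S is monochromatic.
For a fixed S, the K_6 on S has C(6, 2) = 15 edges. P[all 15 edges red] = (1/2)^15, and likewise for blue, so P[monochromatic] = 2·(1/2)^15 = 2^{1 − 15} = 1/16384.
By linearity of expectation: E[X] = C(29, 6) · 2^{1 − 15} = 475020 · 1/16384 = 118755/4096.
Numerically: E[X] ≈ 28.99292.

E[X] = C(29,6)·2^(1−C(6,2)) = 118755/4096 ≈ 28.99292.


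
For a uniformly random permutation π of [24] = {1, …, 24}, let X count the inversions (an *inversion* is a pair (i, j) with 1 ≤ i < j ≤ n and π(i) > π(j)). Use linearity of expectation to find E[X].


Write X = Σ X_I over the C(24, 2) = 276 pairs i < j, with X_I the indicator of one inversion.
There are 276 indicators.
For each fixed pair i < j, the values π(i) and π(j) are two distinct elements of {1, …, 24} in uniformly random order; by symmetry P[π(i) > π(j)] = 1/2.
By linearity: E[X] = 276 · (1/2) = C(24, 2) · (1/2) = 276/2 = 138 ≈ 138.000000.

E[X] = 138 = 138.000000.


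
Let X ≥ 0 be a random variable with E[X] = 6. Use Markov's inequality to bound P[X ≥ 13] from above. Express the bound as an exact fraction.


μ = E[X] = 6, a = 13.
Markov: P[X ≥ 13] ≤ μ/a = (6)/13 = 6/13.
Numerically: ≈ 0.461538.
(Since a = 13 > μ = 6.000000, the bound 6/13 is < 1 and informative.)

P[X ≥ 13] ≤ 6/13 ≈ 0.461538.


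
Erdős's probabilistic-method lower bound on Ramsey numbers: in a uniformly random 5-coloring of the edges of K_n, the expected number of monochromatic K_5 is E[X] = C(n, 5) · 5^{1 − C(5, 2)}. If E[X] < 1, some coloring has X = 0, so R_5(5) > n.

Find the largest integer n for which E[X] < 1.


We need C(n, 5) · 5^{1 − 10} < 1, i.e. C(n, 5) < 5^{10 − 1} = 1953125.
Check values of n near the boundary:
  n = 48: C(48, 5) = 1712304; 1712304 < 1953125? YES
  n = 49: C(49, 5) = 1906884; 1906884 < 1953125? YES
  n = 50: C(50, 5) = 2118760; 2118760 < 1953125? NO
  n = 51: C(51, 5) = 2349060; 2349060 < 1953125? NO
  n = 52: C(52, 5) = 2598960; 2598960 < 1953125? NO
The largest n with C(n, 5) < 1953125 is n = 49 (where E[X] = 1906884/1953125 ≈ 0.976). Hence R_5(5) > 49, i.e. R_5(5) ≥ 50.

Largest n = 49; hence R_5(5) > 49.


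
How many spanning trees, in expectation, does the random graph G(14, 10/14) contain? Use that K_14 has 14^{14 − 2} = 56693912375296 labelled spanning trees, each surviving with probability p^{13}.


K_14 has 14^{14 − 2} = 56693912375296 labelled spanning trees.
For each such spanning tree H, let X_H = 1 if all 13 edges of H are present in G. Then P[X_H = 1] = p^{13} = (5/7)^{13} = 1220703125/96889010407.
By linearity of expectation: E[X] = Σ_H E[X_H] = 56693912375296 · p^{13} = 56693912375296 · 1220703125/96889010407 = 5000000000000/7.
Numerically: E[X] ≈ 7.1429e+11.

E[X] = 56693912375296 · (5/7)^{13} = 5000000000000/7 ≈ 7.1429e+11.


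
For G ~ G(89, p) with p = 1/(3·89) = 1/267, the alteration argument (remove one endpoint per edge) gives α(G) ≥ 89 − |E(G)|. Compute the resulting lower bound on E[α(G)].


E[|E(G)|] = C(89, 2)·p = 3916 · (1/267) = 44/3.
E[α(G)] ≥ n − E[|E(G)|] = 89 − 44/3 = 223/3.
Numerically: ≈ 74.33333.
(This is only a lower bound; the true E[α(G)] may be larger.)

E[α(G)] ≥ 223/3 ≈ 74.33333.
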